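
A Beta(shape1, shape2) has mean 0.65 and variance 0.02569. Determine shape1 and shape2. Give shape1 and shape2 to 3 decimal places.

shape1 = 5.106, shape2 = 2.749

Let s = shape1+shape2. The Beta variance is μ(1−μ)/(s+1).
So s+1 = μ(1−μ)/σ² = (0.65×0.35)/0.02569 = 0.2275/0.02569 = 8.8556, giving s = 7.8556.
Then shape1 = μs = 0.65×7.8556 = 5.106 and shape2 = (1−μ)s = 0.35×7.8556 = 2.749.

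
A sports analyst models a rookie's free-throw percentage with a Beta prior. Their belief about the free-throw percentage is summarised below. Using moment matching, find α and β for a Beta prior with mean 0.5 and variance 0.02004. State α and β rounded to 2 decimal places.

By moment matching, α+β = μ(1−μ)/σ² − 1 = (0.5·0.5)/0.02004 − 1 = 12.4750 − 1 = 11.4750.
Since α/(α+β) = μ, α = 0.5·11.4750 = 5.74 and β = 0.5·11.4750 = 5.74.

α = 5.74, β = 5.74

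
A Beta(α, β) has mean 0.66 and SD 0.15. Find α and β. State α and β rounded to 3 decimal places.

First σ² = 0.0225. Setting α = μn, β = (1−μ)n with n = α+β,
μ(1−μ)/(n+1) = 0.0225 ⇒ n+1 = 0.2244/0.0225 = 9.9733 ⇒ n = 8.9733.
Hence α = 0.66×8.9733 = 5.922, β = 0.34×8.9733 = 3.051.

α = 5.922, β = 3.051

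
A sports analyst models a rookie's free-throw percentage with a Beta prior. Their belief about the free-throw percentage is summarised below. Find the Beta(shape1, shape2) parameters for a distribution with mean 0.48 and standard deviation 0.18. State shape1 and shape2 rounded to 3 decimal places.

shape1 = 3.218, shape2 = 3.486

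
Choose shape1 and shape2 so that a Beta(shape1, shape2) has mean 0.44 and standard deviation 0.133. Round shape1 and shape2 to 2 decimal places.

First σ² = 0.017689. Setting shape1 = μn, shape2 = (1−μ)n with n = shape1+shape2,
μ(1−μ)/(n+1) = 0.017689 ⇒ n+1 = 0.2464/0.017689 = 13.9296 ⇒ n = 12.9296.
Hence shape1 = 0.44×12.9296 = 5.69, shape2 = 0.56×12.9296 = 7.24.

shape1 = 5.69, shape2 = 7.24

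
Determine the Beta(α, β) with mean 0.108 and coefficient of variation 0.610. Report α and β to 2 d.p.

σ = CV·μ = 0.610×0.108 = 0.06588, so σ² = 0.004340.
s+1 = μ(1−μ)/σ² = 0.096336/0.004340 = 22.1963, so s = α+β = 21.1963.
α = μs = 2.29, β = (1−μ)s = 18.91.

α = 2.29, β = 18.91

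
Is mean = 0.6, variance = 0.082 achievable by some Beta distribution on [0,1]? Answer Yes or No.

Yes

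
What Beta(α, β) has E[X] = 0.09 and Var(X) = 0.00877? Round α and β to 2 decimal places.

α = 0.75, β = 7.59

Let s = α+β. The Beta variance is μ(1−μ)/(s+1).
So s+1 = μ(1−μ)/σ² = (0.09×0.91)/0.00877 = 0.0819/0.00877 = 9.3387, giving s = 8.3387.
Then α = μs = 0.09×8.3387 = 0.75 and β = (1−μ)s = 0.91×8.3387 = 7.59.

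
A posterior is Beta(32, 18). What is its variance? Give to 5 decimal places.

μ = 32/50 = 0.640000; Var = μ(1−μ)/(α+β+1) = 0.2304000/51 = 0.00452.

0.00452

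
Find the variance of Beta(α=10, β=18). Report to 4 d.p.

0.0079

μ = 10/28 = 0.357143; Var = μ(1−μ)/(α+β+1) = 0.2295918/29 = 0.0079.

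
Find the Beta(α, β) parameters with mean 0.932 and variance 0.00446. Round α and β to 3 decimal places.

By moment matching, α+β = μ(1−μ)/σ² − 1 = (0.932·0.068)/0.00446 − 1 = 14.2099 − 1 = 13.2099.
Since α/(α+β) = μ, α = 0.932·13.2099 = 12.312 and β = 0.068·13.2099 = 0.898.

α = 12.312, β = 0.898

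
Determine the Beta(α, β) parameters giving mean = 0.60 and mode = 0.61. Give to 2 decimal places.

α = 13.20, β = 8.80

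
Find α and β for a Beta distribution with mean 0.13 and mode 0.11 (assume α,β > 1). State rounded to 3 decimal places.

α = 5.070, β = 33.930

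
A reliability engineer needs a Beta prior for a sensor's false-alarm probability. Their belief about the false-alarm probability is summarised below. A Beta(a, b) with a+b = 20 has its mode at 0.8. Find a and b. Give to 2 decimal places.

a = 15.40, b = 4.60

Mode = (a−1)/(κ−2) with κ = a+b, so a−1 = 0.8·18 = 14.40.
a = 15.40; b = κ − a = 4.60.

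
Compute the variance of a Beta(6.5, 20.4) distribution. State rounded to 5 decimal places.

μ = 6.5/26.9 = 0.241636; Var = μ(1−μ)/(α+β+1) = 0.1832479/27.9 = 0.00657.

0.00657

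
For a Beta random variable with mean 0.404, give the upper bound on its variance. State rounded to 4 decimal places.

Var = μ(1−μ)/(α+β+1), which approaches μ(1−μ) as α+β → 0.
So the supremum is μ(1−μ) = 0.404×0.596 = 0.2408.

0.2408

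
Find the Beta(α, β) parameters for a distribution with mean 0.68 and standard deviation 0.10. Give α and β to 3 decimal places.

α = 14.117, β = 6.643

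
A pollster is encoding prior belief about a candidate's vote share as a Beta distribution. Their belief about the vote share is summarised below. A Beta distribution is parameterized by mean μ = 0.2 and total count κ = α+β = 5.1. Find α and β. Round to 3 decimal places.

α = 1.020, β = 4.080

Split κ in proportion μ : (1−μ): α = 0.2·5.1 = 1.020, β = 5.1 − 1.020 = 4.080.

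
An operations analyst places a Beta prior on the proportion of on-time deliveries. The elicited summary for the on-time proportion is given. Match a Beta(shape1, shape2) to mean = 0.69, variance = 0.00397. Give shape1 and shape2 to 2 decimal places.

By moment matching, shape1+shape2 = μ(1−μ)/σ² − 1 = (0.69·0.31)/0.00397 − 1 = 53.8791 − 1 = 52.8791.
Since shape1/(shape1+shape2) = μ, shape1 = 0.69·52.8791 = 36.49 and shape2 = 0.31·52.8791 = 16.39.

shape1 = 36.49, shape2 = 16.39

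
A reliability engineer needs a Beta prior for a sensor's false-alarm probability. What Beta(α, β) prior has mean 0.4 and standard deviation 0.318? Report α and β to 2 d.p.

α = 0.55, β = 0.82

σ² = 0.318² = 0.101124.
With s = α+β, Var = μ(1−μ)/(s+1), so s+1 = (0.4×0.6)/0.101124 = 2.3733 and s = 1.3733.
α = μs = 0.55, β = (1−μ)s = 0.82.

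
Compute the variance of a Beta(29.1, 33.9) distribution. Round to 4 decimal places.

0.0039

Var = αβ/[(α+β)²(α+β+1)] = (29.1×33.9)/(63.0²×64.0) = 986.49/254016.000 = 0.0039.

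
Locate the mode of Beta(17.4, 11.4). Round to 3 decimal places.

0.612

With α,β > 1, mode = (α−1)/(α+β−2) = 16.4/26.8 = 0.612.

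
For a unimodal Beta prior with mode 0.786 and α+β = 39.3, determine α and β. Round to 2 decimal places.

Mode = (α−1)/(κ−2) with κ = α+β, so α−1 = 0.786·37.3 = 29.32.
α = 30.32; β = κ − α = 8.98.

α = 30.32, β = 8.98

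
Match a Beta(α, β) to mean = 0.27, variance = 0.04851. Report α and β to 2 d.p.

By moment matching, α+β = μ(1−μ)/σ² − 1 = (0.27·0.73)/0.04851 − 1 = 4.0631 − 1 = 3.0631.
Since α/(α+β) = μ, α = 0.27·3.0631 = 0.83 and β = 0.73·3.0631 = 2.24.

α = 0.83, β = 2.24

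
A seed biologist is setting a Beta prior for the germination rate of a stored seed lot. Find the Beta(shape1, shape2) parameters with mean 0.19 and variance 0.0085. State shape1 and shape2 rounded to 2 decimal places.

By moment matching, shape1+shape2 = μ(1−μ)/σ² − 1 = (0.19·0.81)/0.0085 − 1 = 18.1059 − 1 = 17.1059.
Since shape1/(shape1+shape2) = μ, shape1 = 0.19·17.1059 = 3.25 and shape2 = 0.81·17.1059 = 13.86.

shape1 = 3.25, shape2 = 13.86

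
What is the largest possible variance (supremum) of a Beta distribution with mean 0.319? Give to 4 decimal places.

0.2172

Var = μ(1−μ)/(α+β+1), which approaches μ(1−μ) as α+β → 0.
So the supremum is μ(1−μ) = 0.319×0.681 = 0.2172.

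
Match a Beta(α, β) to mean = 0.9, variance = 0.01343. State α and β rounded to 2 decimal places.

α = 5.13, β = 0.57

Let s = α+β. The Beta variance is μ(1−μ)/(s+1).
So s+1 = μ(1−μ)/σ² = (0.9×0.1)/0.01343 = 0.09/0.01343 = 6.7014, giving s = 5.7014.
Then α = μs = 0.9×5.7014 = 5.13 and β = (1−μ)s = 0.1×5.7014 = 0.57.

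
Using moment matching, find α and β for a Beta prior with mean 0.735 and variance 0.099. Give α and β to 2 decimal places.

By moment matching, α+β = μ(1−μ)/σ² − 1 = (0.735·0.265)/0.099 − 1 = 1.9674 − 1 = 0.9674.
Since α/(α+β) = μ, α = 0.735·0.9674 = 0.71 and β = 0.265·0.9674 = 0.26.

α = 0.71, β = 0.26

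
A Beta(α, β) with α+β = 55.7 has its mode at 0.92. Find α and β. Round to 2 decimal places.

α = 50.40, β = 5.30

Mode = (α−1)/(κ−2) with κ = α+β, so α−1 = 0.92·53.7 = 49.40.
α = 50.40; β = κ − α = 5.30.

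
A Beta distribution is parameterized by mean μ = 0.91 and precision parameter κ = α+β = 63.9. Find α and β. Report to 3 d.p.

Split κ in proportion μ : (1−μ): α = 0.91·63.9 = 58.149, β = 63.9 − 58.149 = 5.751.

α = 58.149, β = 5.751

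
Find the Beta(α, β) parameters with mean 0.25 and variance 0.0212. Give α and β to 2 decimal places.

α = 1.96, β = 5.88

By moment matching, α+β = μ(1−μ)/σ² − 1 = (0.25·0.75)/0.0212 − 1 = 8.8443 − 1 = 7.8443.
Since α/(α+β) = μ, α = 0.25·7.8443 = 1.96 and β = 0.75·7.8443 = 5.88.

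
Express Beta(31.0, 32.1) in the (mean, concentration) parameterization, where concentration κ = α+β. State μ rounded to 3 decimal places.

κ = α+β = 31.0+32.1 = 63.1; μ = α/κ = 31.0/63.1 = 0.491.

μ = 0.491, κ = 63.1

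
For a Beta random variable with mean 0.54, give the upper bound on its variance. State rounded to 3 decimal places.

Var = μ(1−μ)/(α+β+1), which approaches μ(1−μ) as α+β → 0.
So the supremum is μ(1−μ) = 0.54×0.46 = 0.248.

0.248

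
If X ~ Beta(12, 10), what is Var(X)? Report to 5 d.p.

0.01078

μ = 12/22 = 0.545455; Var = μ(1−μ)/(α+β+1) = 0.2479339/23 = 0.01078.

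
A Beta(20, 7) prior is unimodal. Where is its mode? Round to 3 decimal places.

The density x^(α−1)(1−x)^(β−1) is maximised at (α−1)/(α+β−2) = 19/25 = 0.760.

0.760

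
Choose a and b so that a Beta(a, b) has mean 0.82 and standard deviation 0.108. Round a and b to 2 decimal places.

a = 9.56, b = 2.10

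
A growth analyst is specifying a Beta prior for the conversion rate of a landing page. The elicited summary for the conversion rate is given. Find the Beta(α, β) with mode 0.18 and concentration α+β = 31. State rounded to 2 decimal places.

α = 6.22, β = 24.78

For α,β>1 the mode is (α−1)/(α+β−2), so α = mode·(κ−2)+1 = 0.18×29+1 = 6.22.
And β = (1−mode)·(κ−2)+1 = 0.82×29+1 = 24.78.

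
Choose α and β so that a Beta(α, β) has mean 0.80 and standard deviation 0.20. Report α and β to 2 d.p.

α = 2.40, β = 0.60

Variance = 0.20² = 0.0400. The moment-matching identity α+β = μ(1−μ)/Var − 1 gives
α+β = 0.1600/0.0400 − 1 = 3.0000, so α = μ·3.0000 = 2.40 and β = (1−μ)·3.0000 = 0.60.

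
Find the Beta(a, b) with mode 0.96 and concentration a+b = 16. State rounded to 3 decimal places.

a = 14.440, b = 1.560

Mode = (a−1)/(κ−2) with κ = a+b, so a−1 = 0.96·14 = 13.440.
a = 14.440; b = κ − a = 1.560.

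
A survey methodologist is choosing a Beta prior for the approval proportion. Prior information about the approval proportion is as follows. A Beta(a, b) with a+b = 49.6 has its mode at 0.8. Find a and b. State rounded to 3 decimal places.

a = 39.080, b = 10.520

Mode = (a−1)/(κ−2) with κ = a+b, so a−1 = 0.8·47.6 = 38.080.
a = 39.080; b = κ − a = 10.520.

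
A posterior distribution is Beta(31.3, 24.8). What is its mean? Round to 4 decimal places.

0.5579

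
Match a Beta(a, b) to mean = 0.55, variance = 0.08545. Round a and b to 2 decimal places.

Write ν = a+b; then a = μν and Var = μ(1−μ)/(ν+1).
ν = μ(1−μ)/Var − 1 = 0.2475/0.08545 − 1 = 1.8964.
a = 0.55·1.8964 = 1.04, b = 0.45·1.8964 = 0.85.

a = 1.04, b = 0.85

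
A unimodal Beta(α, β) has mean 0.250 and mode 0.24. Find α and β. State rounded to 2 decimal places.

With s = α+β: μ = α/s and mode = (α−1)/(s−2). Eliminating α = μs,
μs − 1 = m(s−2) ⇒ s(μ−m) = 1−2m ⇒ s = 0.52/0.010 = 52.0000.
So α = μs = 13.00, β = (1−μ)s = 39.00.

α = 13.00, β = 39.00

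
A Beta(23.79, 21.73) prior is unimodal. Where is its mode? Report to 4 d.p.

The density x^(α−1)(1−x)^(β−1) is maximised at (α−1)/(α+β−2) = 22.79/43.52 = 0.5237.

0.5237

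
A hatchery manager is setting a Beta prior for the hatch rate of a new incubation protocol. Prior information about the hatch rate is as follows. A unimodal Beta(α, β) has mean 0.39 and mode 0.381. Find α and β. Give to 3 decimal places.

Let s = α+β. Mean gives α = μs = 0.39s; mode gives (α−1)/(s−2) = 0.381.
Substituting: 0.39s − 1 = 0.381(s−2) = 0.381s − 0.762, so 0.009s = 0.238 and s = 26.4444.
Then α = 0.39×26.4444 = 10.313 and β = s−α = 16.131.

α = 10.313, β = 16.131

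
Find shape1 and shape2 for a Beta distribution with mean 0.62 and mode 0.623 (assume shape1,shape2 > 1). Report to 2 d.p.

Let s = shape1+shape2. Mean gives shape1 = μs = 0.62s; mode gives (shape1−1)/(s−2) = 0.623.
Substituting: 0.62s − 1 = 0.623(s−2) = 0.623s − 1.246, so -0.003s = -0.246 and s = 82.0000.
Then shape1 = 0.62×82.0000 = 50.84 and shape2 = s−shape1 = 31.16.

shape1 = 50.84, shape2 = 31.16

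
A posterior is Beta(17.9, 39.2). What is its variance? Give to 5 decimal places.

0.00370

α+β = 57.1 and αβ = 701.68, so Var = αβ/[(α+β)²(α+β+1)] = 701.68/189429.821 = 0.00370.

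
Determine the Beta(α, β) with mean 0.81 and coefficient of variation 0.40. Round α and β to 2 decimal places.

Var = (CV·μ)² = (0.40×0.81)² = 0.104976.
α+β = μ(1−μ)/Var − 1 = 0.1539/0.104976 − 1 = 0.4660.
Thus α = 0.81·0.4660 = 0.38 and β = 0.19·0.4660 = 0.09.

α = 0.38, β = 0.09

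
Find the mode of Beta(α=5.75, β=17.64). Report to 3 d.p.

0.222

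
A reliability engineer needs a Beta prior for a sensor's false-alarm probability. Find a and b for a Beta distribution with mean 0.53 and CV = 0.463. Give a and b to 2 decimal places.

a = 1.66, b = 1.47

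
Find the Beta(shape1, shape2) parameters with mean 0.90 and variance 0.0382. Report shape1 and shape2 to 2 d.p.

shape1 = 1.22, shape2 = 0.14

Let s = shape1+shape2. The Beta variance is μ(1−μ)/(s+1).
So s+1 = μ(1−μ)/σ² = (0.90×0.10)/0.0382 = 0.0900/0.0382 = 2.3560, giving s = 1.3560.
Then shape1 = μs = 0.90×1.3560 = 1.22 and shape2 = (1−μ)s = 0.10×1.3560 = 0.14.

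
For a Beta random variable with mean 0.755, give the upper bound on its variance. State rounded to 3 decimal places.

0.185

Var = μ(1−μ)/(α+β+1), which approaches μ(1−μ) as α+β → 0.
So the supremum is μ(1−μ) = 0.755×0.245 = 0.185.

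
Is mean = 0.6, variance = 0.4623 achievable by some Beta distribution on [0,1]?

No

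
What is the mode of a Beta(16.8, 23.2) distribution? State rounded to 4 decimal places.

The density x^(α−1)(1−x)^(β−1) is maximised at (α−1)/(α+β−2) = 15.8/38.0 = 0.4158.

0.4158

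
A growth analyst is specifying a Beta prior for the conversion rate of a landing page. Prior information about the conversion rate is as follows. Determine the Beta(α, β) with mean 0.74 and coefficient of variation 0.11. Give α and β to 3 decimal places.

α = 20.748, β = 7.290

Var = (CV·μ)² = (0.11×0.74)² = 0.006626.
α+β = μ(1−μ)/Var − 1 = 0.1924/0.006626 − 1 = 28.0373.
Thus α = 0.74·28.0373 = 20.748 and β = 0.26·28.0373 = 7.290.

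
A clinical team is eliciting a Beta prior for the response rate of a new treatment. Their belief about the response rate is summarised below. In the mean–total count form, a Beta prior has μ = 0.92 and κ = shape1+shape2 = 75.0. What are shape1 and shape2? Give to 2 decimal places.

shape1 = 69.00, shape2 = 6.00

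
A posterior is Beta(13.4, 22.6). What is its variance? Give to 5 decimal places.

0.00632

μ = 13.4/36.0 = 0.372222; Var = μ(1−μ)/(α+β+1) = 0.2336728/37.0 = 0.00632.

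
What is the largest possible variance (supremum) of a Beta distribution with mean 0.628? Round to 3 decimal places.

Var = μ(1−μ)/(α+β+1), which approaches μ(1−μ) as α+β → 0.
So the supremum is μ(1−μ) = 0.628×0.372 = 0.234.

0.234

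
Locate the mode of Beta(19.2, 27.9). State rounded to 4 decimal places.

With α,β > 1, mode = (α−1)/(α+β−2) = 18.2/45.1 = 0.4035.

0.4035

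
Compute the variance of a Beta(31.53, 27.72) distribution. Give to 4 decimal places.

0.0041

Var = αβ/[(α+β)²(α+β+1)] = (31.53×27.72)/(59.25²×60.25) = 874.0116/211511.390625 = 0.0041.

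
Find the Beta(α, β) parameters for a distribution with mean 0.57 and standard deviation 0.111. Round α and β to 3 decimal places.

σ² = 0.111² = 0.012321.
With s = α+β, Var = μ(1−μ)/(s+1), so s+1 = (0.57×0.43)/0.012321 = 19.8929 and s = 18.8929.
α = μs = 10.769, β = (1−μ)s = 8.124.

α = 10.769, β = 8.124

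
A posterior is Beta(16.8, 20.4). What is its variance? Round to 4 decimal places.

0.0065

α+β = 37.2 and αβ = 342.72, so Var = αβ/[(α+β)²(α+β+1)] = 342.72/52862.688 = 0.0065.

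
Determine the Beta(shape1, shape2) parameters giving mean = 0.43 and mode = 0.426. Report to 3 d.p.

shape1 = 15.910, shape2 = 21.090

Let s = shape1+shape2. Mean gives shape1 = μs = 0.43s; mode gives (shape1−1)/(s−2) = 0.426.
Substituting: 0.43s − 1 = 0.426(s−2) = 0.426s − 0.852, so 0.004s = 0.148 and s = 37.0000.
Then shape1 = 0.43×37.0000 = 15.910 and shape2 = s−shape1 = 21.090.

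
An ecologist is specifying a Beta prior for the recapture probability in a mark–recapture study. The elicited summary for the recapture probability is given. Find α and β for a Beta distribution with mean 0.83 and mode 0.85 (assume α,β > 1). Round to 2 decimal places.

α = 29.05, β = 5.95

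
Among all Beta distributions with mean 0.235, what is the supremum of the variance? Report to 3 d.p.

Var = μ(1−μ)/(α+β+1), which approaches μ(1−μ) as α+β → 0.
So the supremum is μ(1−μ) = 0.235×0.765 = 0.180.

0.180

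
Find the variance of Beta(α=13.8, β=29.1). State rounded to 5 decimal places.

α+β = 42.9 and αβ = 401.58, so Var = αβ/[(α+β)²(α+β+1)] = 401.58/80793.999 = 0.00497.

0.00497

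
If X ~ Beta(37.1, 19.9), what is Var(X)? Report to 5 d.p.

0.00392

μ = 37.1/57.0 = 0.650877; Var = μ(1−μ)/(α+β+1) = 0.2272361/58.0 = 0.00392.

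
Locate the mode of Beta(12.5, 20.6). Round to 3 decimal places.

0.370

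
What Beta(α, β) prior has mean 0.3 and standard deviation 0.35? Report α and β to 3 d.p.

First σ² = 0.1225. Setting α = μn, β = (1−μ)n with n = α+β,
μ(1−μ)/(n+1) = 0.1225 ⇒ n+1 = 0.21/0.1225 = 1.7143 ⇒ n = 0.7143.
Hence α = 0.3×0.7143 = 0.214, β = 0.7×0.7143 = 0.500.

α = 0.214, β = 0.500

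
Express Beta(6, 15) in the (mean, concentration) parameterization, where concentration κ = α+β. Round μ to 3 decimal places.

κ = α+β = 6+15 = 21; μ = α/κ = 6/21 = 0.286.

μ = 0.286, κ = 21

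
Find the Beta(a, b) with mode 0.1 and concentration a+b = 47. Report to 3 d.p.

For a,b>1 the mode is (a−1)/(a+b−2), so a = mode·(κ−2)+1 = 0.1×45+1 = 5.500.
And b = (1−mode)·(κ−2)+1 = 0.9×45+1 = 41.500.

a = 5.500, b = 41.500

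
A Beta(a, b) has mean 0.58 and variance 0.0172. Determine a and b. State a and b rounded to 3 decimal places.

a = 7.634, b = 5.528

Let s = a+b. The Beta variance is μ(1−μ)/(s+1).
So s+1 = μ(1−μ)/σ² = (0.58×0.42)/0.0172 = 0.2436/0.0172 = 14.1628, giving s = 13.1628.
Then a = μs = 0.58×13.1628 = 7.634 and b = (1−μ)s = 0.42×13.1628 = 5.528.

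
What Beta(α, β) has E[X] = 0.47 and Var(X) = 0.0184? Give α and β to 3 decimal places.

Let s = α+β. The Beta variance is μ(1−μ)/(s+1).
So s+1 = μ(1−μ)/σ² = (0.47×0.53)/0.0184 = 0.2491/0.0184 = 13.5380, giving s = 12.5380.
Then α = μs = 0.47×12.5380 = 5.893 and β = (1−μ)s = 0.53×12.5380 = 6.645.

α = 5.893, β = 6.645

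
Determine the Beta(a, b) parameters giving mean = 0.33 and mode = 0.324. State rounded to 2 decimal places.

Let s = a+b. Mean gives a = μs = 0.33s; mode gives (a−1)/(s−2) = 0.324.
Substituting: 0.33s − 1 = 0.324(s−2) = 0.324s − 0.648, so 0.006s = 0.352 and s = 58.6667.
Then a = 0.33×58.6667 = 19.36 and b = s−a = 39.31.

a = 19.36, b = 39.31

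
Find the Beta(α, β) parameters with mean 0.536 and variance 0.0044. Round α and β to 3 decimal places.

α = 29.761, β = 25.763

By moment matching, α+β = μ(1−μ)/σ² − 1 = (0.536·0.464)/0.0044 − 1 = 56.5236 − 1 = 55.5236.
Since α/(α+β) = μ, α = 0.536·55.5236 = 29.761 and β = 0.464·55.5236 = 25.763.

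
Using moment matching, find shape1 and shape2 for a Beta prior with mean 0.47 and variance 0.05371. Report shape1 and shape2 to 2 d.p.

shape1 = 1.71, shape2 = 1.93

By moment matching, shape1+shape2 = μ(1−μ)/σ² − 1 = (0.47·0.53)/0.05371 − 1 = 4.6379 − 1 = 3.6379.
Since shape1/(shape1+shape2) = μ, shape1 = 0.47·3.6379 = 1.71 and shape2 = 0.53·3.6379 = 1.93.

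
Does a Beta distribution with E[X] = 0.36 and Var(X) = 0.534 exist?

For any Beta, Var(X) < E[X]·(1−E[X]).
Here μ(1−μ) = 0.36×0.64 = 0.2304, and 0.534 ≥ 0.2304.

No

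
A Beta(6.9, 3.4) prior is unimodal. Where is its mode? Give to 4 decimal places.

The density x^(α−1)(1−x)^(β−1) is maximised at (α−1)/(α+β−2) = 5.9/8.3 = 0.7108.

0.7108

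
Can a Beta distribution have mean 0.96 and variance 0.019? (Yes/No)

Yes

The Beta variance bound is σ² < μ(1−μ).
Here μ(1−μ) = 0.96×0.04 = 0.0384, and 0.019 < 0.0384.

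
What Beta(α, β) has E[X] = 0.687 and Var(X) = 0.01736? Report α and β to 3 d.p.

Let s = α+β. The Beta variance is μ(1−μ)/(s+1).
So s+1 = μ(1−μ)/σ² = (0.687×0.313)/0.01736 = 0.215031/0.01736 = 12.3866, giving s = 11.3866.
Then α = μs = 0.687×11.3866 = 7.823 and β = (1−μ)s = 0.313×11.3866 = 3.564.

α = 7.823, β = 3.564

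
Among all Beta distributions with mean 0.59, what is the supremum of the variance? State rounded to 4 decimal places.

0.2419

Var = μ(1−μ)/(α+β+1), which approaches μ(1−μ) as α+β → 0.
So the supremum is μ(1−μ) = 0.59×0.41 = 0.2419.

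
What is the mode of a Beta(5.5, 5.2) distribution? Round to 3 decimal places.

0.517

With α,β > 1, mode = (α−1)/(α+β−2) = 4.5/8.7 = 0.517.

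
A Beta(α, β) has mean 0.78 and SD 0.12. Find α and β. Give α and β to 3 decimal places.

α = 8.515, β = 2.402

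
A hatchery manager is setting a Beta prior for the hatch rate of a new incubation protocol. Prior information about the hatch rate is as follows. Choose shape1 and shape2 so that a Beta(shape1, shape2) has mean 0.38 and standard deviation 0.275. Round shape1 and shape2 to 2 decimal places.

shape1 = 0.80, shape2 = 1.31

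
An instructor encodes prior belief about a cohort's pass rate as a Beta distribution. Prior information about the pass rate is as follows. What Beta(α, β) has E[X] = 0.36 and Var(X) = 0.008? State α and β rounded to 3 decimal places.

α = 10.008, β = 17.792

Let s = α+β. The Beta variance is μ(1−μ)/(s+1).
So s+1 = μ(1−μ)/σ² = (0.36×0.64)/0.008 = 0.2304/0.008 = 28.8000, giving s = 27.8000.
Then α = μs = 0.36×27.8000 = 10.008 and β = (1−μ)s = 0.64×27.8000 = 17.792.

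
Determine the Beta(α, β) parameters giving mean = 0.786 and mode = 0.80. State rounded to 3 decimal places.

With s = α+β: μ = α/s and mode = (α−1)/(s−2). Eliminating α = μs,
μs − 1 = m(s−2) ⇒ s(μ−m) = 1−2m ⇒ s = -0.60/-0.014 = 42.8571.
So α = μs = 33.686, β = (1−μ)s = 9.171.

α = 33.686, β = 9.171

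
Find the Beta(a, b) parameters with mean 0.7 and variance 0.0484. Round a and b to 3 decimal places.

a = 2.337, b = 1.002

Let s = a+b. The Beta variance is μ(1−μ)/(s+1).
So s+1 = μ(1−μ)/σ² = (0.7×0.3)/0.0484 = 0.21/0.0484 = 4.3388, giving s = 3.3388.
Then a = μs = 0.7×3.3388 = 2.337 and b = (1−μ)s = 0.3×3.3388 = 1.002.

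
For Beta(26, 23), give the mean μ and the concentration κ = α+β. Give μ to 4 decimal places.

μ = 0.5306, κ = 49

κ = α+β = 26+23 = 49; μ = α/κ = 26/49 = 0.5306.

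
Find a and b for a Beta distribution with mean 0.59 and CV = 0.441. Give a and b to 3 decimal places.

Var = (CV·μ)² = (0.441×0.59)² = 0.067699.
a+b = μ(1−μ)/Var − 1 = 0.2419/0.067699 − 1 = 2.5732.
Thus a = 0.59·2.5732 = 1.518 and b = 0.41·2.5732 = 1.055.

a = 1.518, b = 1.055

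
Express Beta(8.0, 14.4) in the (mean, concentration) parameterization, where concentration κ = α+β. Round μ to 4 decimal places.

μ = 0.3571, κ = 22.4

κ = α+β = 8.0+14.4 = 22.4; μ = α/κ = 8.0/22.4 = 0.3571.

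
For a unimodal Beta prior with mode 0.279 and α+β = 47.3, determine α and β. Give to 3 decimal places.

α = 13.639, β = 33.661

Since the density peak of Beta(α,β) is at (α−1)/(α+β−2),
α = 1 + 0.279(47.3−2) = 13.639 and β = 47.3 − 13.639 = 33.661.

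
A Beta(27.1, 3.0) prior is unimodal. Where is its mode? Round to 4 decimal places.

0.9288

With α,β > 1, mode = (α−1)/(α+β−2) = 26.1/28.1 = 0.9288.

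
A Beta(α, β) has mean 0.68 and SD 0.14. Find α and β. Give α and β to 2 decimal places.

σ² = 0.14² = 0.0196.
With s = α+β, Var = μ(1−μ)/(s+1), so s+1 = (0.68×0.32)/0.0196 = 11.1020 and s = 10.1020.
α = μs = 6.87, β = (1−μ)s = 3.23.

α = 6.87, β = 3.23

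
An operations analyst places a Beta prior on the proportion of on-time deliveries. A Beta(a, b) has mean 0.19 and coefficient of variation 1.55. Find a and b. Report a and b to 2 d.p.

Var = (CV·μ)² = (1.55×0.19)² = 0.086730.
a+b = μ(1−μ)/Var − 1 = 0.1539/0.086730 − 1 = 0.7745.
Thus a = 0.19·0.7745 = 0.15 and b = 0.81·0.7745 = 0.63.

a = 0.15, b = 0.63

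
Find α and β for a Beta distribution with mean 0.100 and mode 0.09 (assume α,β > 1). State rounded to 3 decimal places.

With s = α+β: μ = α/s and mode = (α−1)/(s−2). Eliminating α = μs,
μs − 1 = m(s−2) ⇒ s(μ−m) = 1−2m ⇒ s = 0.82/0.010 = 82.0000.
So α = μs = 8.200, β = (1−μ)s = 73.800.

α = 8.200, β = 73.800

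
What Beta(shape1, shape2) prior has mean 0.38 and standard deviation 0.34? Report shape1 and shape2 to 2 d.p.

Variance = 0.34² = 0.1156. The moment-matching identity shape1+shape2 = μ(1−μ)/Var − 1 gives
shape1+shape2 = 0.2356/0.1156 − 1 = 1.0381, so shape1 = μ·1.0381 = 0.39 and shape2 = (1−μ)·1.0381 = 0.64.

shape1 = 0.39, shape2 = 0.64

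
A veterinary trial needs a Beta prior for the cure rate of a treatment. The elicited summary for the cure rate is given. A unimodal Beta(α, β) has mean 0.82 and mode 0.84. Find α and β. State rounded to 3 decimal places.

Let s = α+β. Mean gives α = μs = 0.82s; mode gives (α−1)/(s−2) = 0.84.
Substituting: 0.82s − 1 = 0.84(s−2) = 0.84s − 1.68, so -0.02s = -0.68 and s = 34.0000.
Then α = 0.82×34.0000 = 27.880 and β = s−α = 6.120.

α = 27.880, β = 6.120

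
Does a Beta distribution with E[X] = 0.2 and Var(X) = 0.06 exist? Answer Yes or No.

A Beta with mean μ has variance μ(1−μ)/(α+β+1) < μ(1−μ).
Here μ(1−μ) = 0.2×0.8 = 0.16, and 0.06 < 0.16.

Yes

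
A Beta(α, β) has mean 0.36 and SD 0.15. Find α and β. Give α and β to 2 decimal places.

α = 3.33, β = 5.91

First σ² = 0.0225. Setting α = μn, β = (1−μ)n with n = α+β,
μ(1−μ)/(n+1) = 0.0225 ⇒ n+1 = 0.2304/0.0225 = 10.2400 ⇒ n = 9.2400.
Hence α = 0.36×9.2400 = 3.33, β = 0.64×9.2400 = 5.91.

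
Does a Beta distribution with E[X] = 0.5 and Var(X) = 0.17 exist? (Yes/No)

Yes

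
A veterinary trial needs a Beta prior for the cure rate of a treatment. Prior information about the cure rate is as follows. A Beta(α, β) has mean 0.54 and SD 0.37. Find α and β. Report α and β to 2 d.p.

α = 0.44, β = 0.37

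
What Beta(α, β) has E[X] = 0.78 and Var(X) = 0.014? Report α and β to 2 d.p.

Let s = α+β. The Beta variance is μ(1−μ)/(s+1).
So s+1 = μ(1−μ)/σ² = (0.78×0.22)/0.014 = 0.1716/0.014 = 12.2571, giving s = 11.2571.
Then α = μs = 0.78×11.2571 = 8.78 and β = (1−μ)s = 0.22×11.2571 = 2.48.

α = 8.78, β = 2.48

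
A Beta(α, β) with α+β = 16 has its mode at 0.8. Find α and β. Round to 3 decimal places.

α = 12.200, β = 3.800

For α,β>1 the mode is (α−1)/(α+β−2), so α = mode·(κ−2)+1 = 0.8×14+1 = 12.200.
And β = (1−mode)·(κ−2)+1 = 0.2×14+1 = 3.800.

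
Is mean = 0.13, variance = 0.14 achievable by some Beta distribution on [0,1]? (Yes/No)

No

A Beta with mean μ has variance μ(1−μ)/(α+β+1) < μ(1−μ).
Here μ(1−μ) = 0.13×0.87 = 0.1131, and 0.14 ≥ 0.1131.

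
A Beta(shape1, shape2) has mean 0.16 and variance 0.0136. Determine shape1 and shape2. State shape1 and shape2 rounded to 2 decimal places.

Let s = shape1+shape2. The Beta variance is μ(1−μ)/(s+1).
So s+1 = μ(1−μ)/σ² = (0.16×0.84)/0.0136 = 0.1344/0.0136 = 9.8824, giving s = 8.8824.
Then shape1 = μs = 0.16×8.8824 = 1.42 and shape2 = (1−μ)s = 0.84×8.8824 = 7.46.

shape1 = 1.42, shape2 = 7.46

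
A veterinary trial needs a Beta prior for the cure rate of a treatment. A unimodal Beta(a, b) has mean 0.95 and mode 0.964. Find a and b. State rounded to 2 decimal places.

a = 62.97, b = 3.31

Let s = a+b. Mean gives a = μs = 0.95s; mode gives (a−1)/(s−2) = 0.964.
Substituting: 0.95s − 1 = 0.964(s−2) = 0.964s − 1.928, so -0.014s = -0.928 and s = 66.2857.
Then a = 0.95×66.2857 = 62.97 and b = s−a = 3.31.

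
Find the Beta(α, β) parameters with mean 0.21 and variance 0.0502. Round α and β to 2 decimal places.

α = 0.48, β = 1.82

By moment matching, α+β = μ(1−μ)/σ² − 1 = (0.21·0.79)/0.0502 − 1 = 3.3048 − 1 = 2.3048.
Since α/(α+β) = μ, α = 0.21·2.3048 = 0.48 and β = 0.79·2.3048 = 1.82.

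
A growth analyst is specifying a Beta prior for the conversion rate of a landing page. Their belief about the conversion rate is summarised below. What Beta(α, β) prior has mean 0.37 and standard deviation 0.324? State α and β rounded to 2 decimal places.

σ² = 0.324² = 0.104976.
With s = α+β, Var = μ(1−μ)/(s+1), so s+1 = (0.37×0.63)/0.104976 = 2.2205 and s = 1.2205.
α = μs = 0.45, β = (1−μ)s = 0.77.

α = 0.45, β = 0.77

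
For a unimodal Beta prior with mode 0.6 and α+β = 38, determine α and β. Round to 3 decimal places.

α = 22.600, β = 15.400

For α,β>1 the mode is (α−1)/(α+β−2), so α = mode·(κ−2)+1 = 0.6×36+1 = 22.600.
And β = (1−mode)·(κ−2)+1 = 0.4×36+1 = 15.400.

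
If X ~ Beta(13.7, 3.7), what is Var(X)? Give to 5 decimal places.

μ = 13.7/17.4 = 0.787356; Var = μ(1−μ)/(α+β+1) = 0.1674263/18.4 = 0.00910.

0.00910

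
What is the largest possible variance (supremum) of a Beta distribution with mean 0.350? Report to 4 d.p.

Var = μ(1−μ)/(α+β+1), which approaches μ(1−μ) as α+β → 0.
So the supremum is μ(1−μ) = 0.350×0.650 = 0.2275.

0.2275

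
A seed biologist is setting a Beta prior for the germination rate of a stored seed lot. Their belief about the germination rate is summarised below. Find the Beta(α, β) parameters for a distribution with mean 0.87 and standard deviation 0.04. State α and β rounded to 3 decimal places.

σ² = 0.04² = 0.0016.
With s = α+β, Var = μ(1−μ)/(s+1), so s+1 = (0.87×0.13)/0.0016 = 70.6875 and s = 69.6875.
α = μs = 60.628, β = (1−μ)s = 9.059.

α = 60.628, β = 9.059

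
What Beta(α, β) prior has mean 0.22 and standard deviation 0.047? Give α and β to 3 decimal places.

First σ² = 0.002209. Setting α = μn, β = (1−μ)n with n = α+β,
μ(1−μ)/(n+1) = 0.002209 ⇒ n+1 = 0.1716/0.002209 = 77.6822 ⇒ n = 76.6822.
Hence α = 0.22×76.6822 = 16.870, β = 0.78×76.6822 = 59.812.

α = 16.870, β = 59.812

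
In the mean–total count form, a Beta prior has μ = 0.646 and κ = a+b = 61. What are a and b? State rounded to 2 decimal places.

a = 39.41, b = 21.59

Split κ in proportion μ : (1−μ): a = 0.646·61 = 39.41, b = 61 − 39.41 = 21.59.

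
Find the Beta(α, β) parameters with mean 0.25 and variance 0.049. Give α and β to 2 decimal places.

Let s = α+β. The Beta variance is μ(1−μ)/(s+1).
So s+1 = μ(1−μ)/σ² = (0.25×0.75)/0.049 = 0.1875/0.049 = 3.8265, giving s = 2.8265.
Then α = μs = 0.25×2.8265 = 0.71 and β = (1−μ)s = 0.75×2.8265 = 2.12.

α = 0.71, β = 2.12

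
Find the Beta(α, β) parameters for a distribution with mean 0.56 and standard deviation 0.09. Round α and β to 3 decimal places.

α = 16.475, β = 12.945

σ² = 0.09² = 0.0081.
With s = α+β, Var = μ(1−μ)/(s+1), so s+1 = (0.56×0.44)/0.0081 = 30.4198 and s = 29.4198.
α = μs = 16.475, β = (1−μ)s = 12.945.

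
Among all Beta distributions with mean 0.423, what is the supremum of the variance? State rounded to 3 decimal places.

0.244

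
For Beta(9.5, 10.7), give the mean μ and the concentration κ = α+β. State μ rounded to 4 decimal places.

μ = 0.4703, κ = 20.2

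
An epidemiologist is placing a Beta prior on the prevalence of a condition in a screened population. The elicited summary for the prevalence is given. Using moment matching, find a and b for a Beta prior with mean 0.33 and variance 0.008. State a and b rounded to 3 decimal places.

Write ν = a+b; then a = μν and Var = μ(1−μ)/(ν+1).
ν = μ(1−μ)/Var − 1 = 0.2211/0.008 − 1 = 26.6375.
a = 0.33·26.6375 = 8.790, b = 0.67·26.6375 = 17.847.

a = 8.790, b = 17.847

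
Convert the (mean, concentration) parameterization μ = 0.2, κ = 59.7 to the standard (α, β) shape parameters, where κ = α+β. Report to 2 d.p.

α = μκ = 0.2×59.7 = 11.94 and β = (1−μ)κ = 0.8×59.7 = 47.76.

α = 11.94, β = 47.76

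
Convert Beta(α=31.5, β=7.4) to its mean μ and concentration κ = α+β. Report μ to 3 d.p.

μ = 0.810, κ = 38.9

κ = α+β = 31.5+7.4 = 38.9; μ = α/κ = 31.5/38.9 = 0.810.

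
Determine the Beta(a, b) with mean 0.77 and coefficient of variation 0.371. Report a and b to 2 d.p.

a = 0.90, b = 0.27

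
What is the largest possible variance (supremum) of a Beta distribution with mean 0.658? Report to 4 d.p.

0.2250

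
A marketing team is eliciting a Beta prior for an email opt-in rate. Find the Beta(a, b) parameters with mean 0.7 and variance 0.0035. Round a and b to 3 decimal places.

a = 41.300, b = 17.700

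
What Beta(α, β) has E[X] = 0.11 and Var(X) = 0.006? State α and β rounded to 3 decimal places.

α = 1.685, β = 13.632

Write ν = α+β; then α = μν and Var = μ(1−μ)/(ν+1).
ν = μ(1−μ)/Var − 1 = 0.0979/0.006 − 1 = 15.3167.
α = 0.11·15.3167 = 1.685, β = 0.89·15.3167 = 13.632.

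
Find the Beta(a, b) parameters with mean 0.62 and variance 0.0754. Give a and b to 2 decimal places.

Write ν = a+b; then a = μν and Var = μ(1−μ)/(ν+1).
ν = μ(1−μ)/Var − 1 = 0.2356/0.0754 − 1 = 2.1247.
a = 0.62·2.1247 = 1.32, b = 0.38·2.1247 = 0.81.

a = 1.32, b = 0.81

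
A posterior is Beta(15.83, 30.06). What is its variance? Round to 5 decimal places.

0.00482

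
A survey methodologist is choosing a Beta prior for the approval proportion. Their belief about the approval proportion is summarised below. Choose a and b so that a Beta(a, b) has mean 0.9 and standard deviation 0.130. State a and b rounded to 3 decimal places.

Variance = 0.130² = 0.016900. The moment-matching identity a+b = μ(1−μ)/Var − 1 gives
a+b = 0.09/0.016900 − 1 = 4.3254, so a = μ·4.3254 = 3.893 and b = (1−μ)·4.3254 = 0.433.

a = 3.893, b = 0.433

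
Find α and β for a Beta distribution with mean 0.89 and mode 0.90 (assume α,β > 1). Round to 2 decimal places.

α = 71.20, β = 8.80

Let s = α+β. Mean gives α = μs = 0.89s; mode gives (α−1)/(s−2) = 0.90.
Substituting: 0.89s − 1 = 0.90(s−2) = 0.90s − 1.80, so -0.01s = -0.80 and s = 80.0000.
Then α = 0.89×80.0000 = 71.20 and β = s−α = 8.80.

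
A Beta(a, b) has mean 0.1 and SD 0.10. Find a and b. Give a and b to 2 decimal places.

a = 0.80, b = 7.20

σ² = 0.10² = 0.0100.
With s = a+b, Var = μ(1−μ)/(s+1), so s+1 = (0.1×0.9)/0.0100 = 9.0000 and s = 8.0000.
a = μs = 0.80, b = (1−μ)s = 7.20.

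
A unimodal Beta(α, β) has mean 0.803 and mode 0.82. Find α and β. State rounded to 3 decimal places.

Let s = α+β. Mean gives α = μs = 0.803s; mode gives (α−1)/(s−2) = 0.82.
Substituting: 0.803s − 1 = 0.82(s−2) = 0.82s − 1.64, so -0.017s = -0.64 and s = 37.6471.
Then α = 0.803×37.6471 = 30.231 and β = s−α = 7.416.

α = 30.231, β = 7.416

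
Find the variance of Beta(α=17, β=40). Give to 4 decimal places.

0.0036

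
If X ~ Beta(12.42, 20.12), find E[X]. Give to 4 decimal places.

0.3817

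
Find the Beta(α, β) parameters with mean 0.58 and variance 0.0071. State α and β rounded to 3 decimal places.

By moment matching, α+β = μ(1−μ)/σ² − 1 = (0.58·0.42)/0.0071 − 1 = 34.3099 − 1 = 33.3099.
Since α/(α+β) = μ, α = 0.58·33.3099 = 19.320 and β = 0.42·33.3099 = 13.990.

α = 19.320, β = 13.990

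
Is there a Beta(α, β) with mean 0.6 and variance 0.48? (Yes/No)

No

The Beta variance bound is σ² < μ(1−μ).
Here μ(1−μ) = 0.6×0.4 = 0.24, and 0.48 ≥ 0.24.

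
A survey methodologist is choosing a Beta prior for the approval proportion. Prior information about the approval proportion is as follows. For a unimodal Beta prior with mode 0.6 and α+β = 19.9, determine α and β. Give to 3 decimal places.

Mode = (α−1)/(κ−2) with κ = α+β, so α−1 = 0.6·17.9 = 10.740.
α = 11.740; β = κ − α = 8.160.

α = 11.740, β = 8.160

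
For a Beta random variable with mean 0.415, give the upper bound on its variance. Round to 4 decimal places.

0.2428

Var = μ(1−μ)/(α+β+1), which approaches μ(1−μ) as α+β → 0.
So the supremum is μ(1−μ) = 0.415×0.585 = 0.2428.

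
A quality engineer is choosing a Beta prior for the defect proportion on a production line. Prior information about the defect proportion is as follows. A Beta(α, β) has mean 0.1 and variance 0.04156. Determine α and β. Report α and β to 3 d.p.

Write ν = α+β; then α = μν and Var = μ(1−μ)/(ν+1).
ν = μ(1−μ)/Var − 1 = 0.09/0.04156 − 1 = 1.1655.
α = 0.1·1.1655 = 0.117, β = 0.9·1.1655 = 1.049.

α = 0.117, β = 1.049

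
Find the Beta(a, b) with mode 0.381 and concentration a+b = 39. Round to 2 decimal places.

a = 15.10, b = 23.90

For a,b>1 the mode is (a−1)/(a+b−2), so a = mode·(κ−2)+1 = 0.381×37+1 = 15.10.
And b = (1−mode)·(κ−2)+1 = 0.619×37+1 = 23.90.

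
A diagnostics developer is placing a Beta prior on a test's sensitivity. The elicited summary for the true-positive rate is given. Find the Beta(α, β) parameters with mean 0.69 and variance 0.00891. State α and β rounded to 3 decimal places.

α = 15.875, β = 7.132

Write ν = α+β; then α = μν and Var = μ(1−μ)/(ν+1).
ν = μ(1−μ)/Var − 1 = 0.2139/0.00891 − 1 = 23.0067.
α = 0.69·23.0067 = 15.875, β = 0.31·23.0067 = 7.132.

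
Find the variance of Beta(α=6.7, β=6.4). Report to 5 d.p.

0.01772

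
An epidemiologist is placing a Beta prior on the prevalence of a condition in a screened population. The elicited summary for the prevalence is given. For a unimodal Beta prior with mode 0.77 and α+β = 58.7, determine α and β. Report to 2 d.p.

Mode = (α−1)/(κ−2) with κ = α+β, so α−1 = 0.77·56.7 = 43.66.
α = 44.66; β = κ − α = 14.04.

α = 44.66, β = 14.04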